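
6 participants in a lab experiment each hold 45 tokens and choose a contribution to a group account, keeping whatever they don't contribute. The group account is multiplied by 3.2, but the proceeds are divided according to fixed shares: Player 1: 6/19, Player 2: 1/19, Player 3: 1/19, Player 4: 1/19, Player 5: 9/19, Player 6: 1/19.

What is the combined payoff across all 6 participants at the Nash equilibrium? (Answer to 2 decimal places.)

468.00 tokens

Player j's private return per contributed unit is 3.2 × (j's share). Contributing is weakly dominant for j when that share is at least 1/3.2 = 0.3125, and contributing 0 is dominant otherwise.
Player 1 and Player 5 are above the threshold, contributing 45 each; the remaining 4 contribute 0. Total contributed: 90.
The group account pays out 3.2 × 90 = 288.00 in total (split across the unequal shares, but the aggregate is all that matters for the group sum).
The 4 free-riders keep 45 each, adding 180. Group total = 180 + 288.00 = 468.00.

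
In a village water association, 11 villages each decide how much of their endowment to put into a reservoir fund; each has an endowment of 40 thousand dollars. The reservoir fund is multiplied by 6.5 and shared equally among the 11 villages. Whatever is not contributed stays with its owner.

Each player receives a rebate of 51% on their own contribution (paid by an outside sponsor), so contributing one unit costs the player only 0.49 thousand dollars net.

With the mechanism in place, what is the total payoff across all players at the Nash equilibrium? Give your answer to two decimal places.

3084.40 thousand dollars

Under the mechanism each unit contributed yields (6.5/11) / 0.49 = 1.2059 back to its contributor per unit of net cost, which exceeds 1, making full contribution the dominant choice for everyone.
So the Nash equilibrium is full contribution by all 11; the group earns 11 × (40 × 0.51 + 6.5 × 40) = 3084.40.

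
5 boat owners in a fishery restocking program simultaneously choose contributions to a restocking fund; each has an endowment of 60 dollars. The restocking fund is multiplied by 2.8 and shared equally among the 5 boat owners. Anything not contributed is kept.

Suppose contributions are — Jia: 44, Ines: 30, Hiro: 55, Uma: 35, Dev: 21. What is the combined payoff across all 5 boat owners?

633.00 dollars

Total contributed: 44 + 30 + 55 + 35 + 21 = 185; total kept: 5 × 60 − 185 = 115.
The restocking fund pays out 2.8 × 185 = 518.00 in aggregate.
Group total = 115 + 518.00 = 633.00.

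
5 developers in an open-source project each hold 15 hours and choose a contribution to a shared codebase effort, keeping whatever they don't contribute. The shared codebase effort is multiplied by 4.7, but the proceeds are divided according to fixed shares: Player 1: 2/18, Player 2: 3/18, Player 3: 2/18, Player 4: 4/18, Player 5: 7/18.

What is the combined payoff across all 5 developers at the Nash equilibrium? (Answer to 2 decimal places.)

186.00 hours

Player j's private return per contributed unit is 4.7 × (j's share). Contributing is weakly dominant for j when that share is at least 1/4.7 = 0.2128, and contributing 0 is dominant otherwise.
The shares above 0.2128 belong to Player 4 and Player 5, contributing 15 each; the remaining 3 contribute 0. Total contributed: 30.
The shared codebase effort pays out 4.7 × 30 = 141.00 in total (split across the unequal shares, but the aggregate is all that matters for the group sum).
The 3 free-riders keep 15 each, adding 45. Group total = 45 + 141.00 = 186.00.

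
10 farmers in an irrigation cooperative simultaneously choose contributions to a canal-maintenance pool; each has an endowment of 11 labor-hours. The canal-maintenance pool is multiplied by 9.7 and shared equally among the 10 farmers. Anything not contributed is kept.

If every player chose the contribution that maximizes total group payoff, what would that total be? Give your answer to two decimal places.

1067.00 labor-hours

Each contributed unit returns 9.700 to the group as a whole (0.9700 to each of 10 players), which exceeds 1, so the social optimum is full contribution: group total = 9.700 × 110 = 1067.00.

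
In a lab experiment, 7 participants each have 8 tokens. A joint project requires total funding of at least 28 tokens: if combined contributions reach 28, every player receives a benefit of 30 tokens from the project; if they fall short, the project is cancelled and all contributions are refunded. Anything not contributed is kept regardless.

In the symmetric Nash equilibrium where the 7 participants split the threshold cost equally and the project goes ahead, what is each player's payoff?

Equal share of the threshold: 28/7 = 4.
At this profile no one gains by cutting their contribution: any cut drops the total below 28, the project is cancelled, contributions are refunded, and the deviator ends with 8, which is less than 8 − 4 + 30 = 34. Contributing more than 4 just wastes the excess. So contributing exactly 4 is a best response.
Each player's payoff: 8 − 4 + 30 = 34.

34 tokens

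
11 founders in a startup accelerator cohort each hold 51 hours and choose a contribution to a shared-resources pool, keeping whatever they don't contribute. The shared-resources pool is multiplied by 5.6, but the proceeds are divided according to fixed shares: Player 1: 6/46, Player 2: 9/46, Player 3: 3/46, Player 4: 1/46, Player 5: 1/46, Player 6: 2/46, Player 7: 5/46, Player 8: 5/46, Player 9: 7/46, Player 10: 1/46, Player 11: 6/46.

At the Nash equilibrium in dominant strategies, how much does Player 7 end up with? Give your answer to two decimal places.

82.04 hours

For player j, contributing a unit is worthwhile iff 5.6 × (j's share) ≥ 1, i.e. iff j's share is at least 0.1786.
The only share above 0.1786 is Player 2's 9/46, contributing 51; the remaining 10 contribute 0. Total contributed: 51.
Player 7 keeps 51 and receives 5.6 × 51 × 5/46 = 31.04 from the shared-resources pool, for a payoff of 82.04.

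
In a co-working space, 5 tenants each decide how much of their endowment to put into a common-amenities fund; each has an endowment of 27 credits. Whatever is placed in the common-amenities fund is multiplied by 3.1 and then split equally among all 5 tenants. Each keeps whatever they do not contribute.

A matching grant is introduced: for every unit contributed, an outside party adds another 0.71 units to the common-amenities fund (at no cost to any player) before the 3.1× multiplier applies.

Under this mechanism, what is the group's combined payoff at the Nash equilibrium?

715.64 credits

With the mechanism, a contributed unit returns 3.1 × 1.71 / 5 = 1.0602 per unit of net cost to the contributor — now above 1 — so contributing fully is weakly dominant for every player.
At the Nash equilibrium everyone contributes 27. Group total payoff = 3.1 × 1.71 × 135 = 715.64.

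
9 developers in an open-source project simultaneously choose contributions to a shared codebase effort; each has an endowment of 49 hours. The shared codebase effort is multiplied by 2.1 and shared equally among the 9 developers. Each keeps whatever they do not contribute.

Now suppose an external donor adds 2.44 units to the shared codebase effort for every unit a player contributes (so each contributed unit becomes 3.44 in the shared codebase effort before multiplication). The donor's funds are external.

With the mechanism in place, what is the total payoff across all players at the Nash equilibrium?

441.00 hours

The effective private return is 2.1 × 3.44 / 9 = 0.8027, which is still under 1, so the mechanism doesn't change anyone's dominant strategy: zero contribution.
Everyone keeps their endowment and the group total is 9 × 49 = 441.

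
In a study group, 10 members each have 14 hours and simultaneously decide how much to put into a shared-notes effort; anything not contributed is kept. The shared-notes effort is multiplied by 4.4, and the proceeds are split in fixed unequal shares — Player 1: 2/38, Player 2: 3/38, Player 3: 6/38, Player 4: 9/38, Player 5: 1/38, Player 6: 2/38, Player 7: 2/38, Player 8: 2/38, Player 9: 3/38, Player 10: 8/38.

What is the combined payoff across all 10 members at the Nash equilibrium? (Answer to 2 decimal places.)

For player j, contributing a unit is worthwhile iff 4.4 × (j's share) ≥ 1, i.e. iff j's share is at least 0.2273.
The only share above 0.2273 is Player 4's 9/38, contributing 14; the remaining 9 contribute 0. Total contributed: 14.
The shared-notes effort pays out 4.4 × 14 = 61.60 in total (split across the unequal shares, but the aggregate is all that matters for the group sum).
The 9 free-riders keep 14 each, adding 126. Group total = 126 + 61.60 = 187.60.

187.60 hours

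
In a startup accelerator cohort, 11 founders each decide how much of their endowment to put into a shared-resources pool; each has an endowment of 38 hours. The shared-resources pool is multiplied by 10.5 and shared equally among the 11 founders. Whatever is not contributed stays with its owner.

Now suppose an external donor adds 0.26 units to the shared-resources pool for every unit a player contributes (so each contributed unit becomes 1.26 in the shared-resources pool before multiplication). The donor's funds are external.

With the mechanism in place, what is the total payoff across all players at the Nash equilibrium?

With the mechanism, a contributed unit returns 10.5 × 1.26 / 11 = 1.2027 per unit of net cost to the contributor — now above 1 — so contributing fully is weakly dominant for every player.
At the Nash equilibrium everyone contributes 38. Group total payoff = 10.5 × 1.26 × 418 = 5530.14.

5530.14 hours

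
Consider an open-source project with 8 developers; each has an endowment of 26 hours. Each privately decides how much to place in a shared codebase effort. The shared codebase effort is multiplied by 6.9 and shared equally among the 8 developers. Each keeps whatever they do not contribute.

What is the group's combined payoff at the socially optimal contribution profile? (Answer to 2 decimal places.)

Each contributed unit returns 6.900 to the group as a whole (0.8625 to each of 8 players), which exceeds 1, so the social optimum is full contribution: group total = 6.900 × 208 = 1435.20.

1435.20 hours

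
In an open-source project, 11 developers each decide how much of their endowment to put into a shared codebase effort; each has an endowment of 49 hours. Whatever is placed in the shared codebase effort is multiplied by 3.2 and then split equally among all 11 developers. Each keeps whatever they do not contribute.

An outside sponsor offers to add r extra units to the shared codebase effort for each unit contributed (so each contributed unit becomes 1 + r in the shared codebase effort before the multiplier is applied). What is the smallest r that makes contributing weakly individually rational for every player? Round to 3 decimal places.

With matching at rate r, one contributed unit becomes (1 + r) in the shared codebase effort and returns 3.2 × (1 + r) / 11 to the contributor.
Setting this equal to 1: 1 + r = 11/3.2 = 3.4375.
So the minimum matching rate is r = 3.4375 − 1 = 2.438.

2.438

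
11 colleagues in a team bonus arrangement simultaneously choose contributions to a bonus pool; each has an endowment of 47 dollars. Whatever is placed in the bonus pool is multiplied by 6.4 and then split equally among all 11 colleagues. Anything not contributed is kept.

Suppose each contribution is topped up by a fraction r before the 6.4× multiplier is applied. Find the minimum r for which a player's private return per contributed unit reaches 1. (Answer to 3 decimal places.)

0.719

With matching at rate r, one contributed unit becomes (1 + r) in the bonus pool and returns 6.4 × (1 + r) / 11 to the contributor.
Setting this equal to 1: 1 + r = 11/6.4 = 1.7188.
So the minimum matching rate is r = 1.7188 − 1 = 0.719.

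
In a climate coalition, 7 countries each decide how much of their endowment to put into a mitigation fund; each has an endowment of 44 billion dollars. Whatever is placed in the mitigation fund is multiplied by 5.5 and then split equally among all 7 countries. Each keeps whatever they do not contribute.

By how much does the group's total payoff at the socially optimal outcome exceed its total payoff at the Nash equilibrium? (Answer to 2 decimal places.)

1386.00 billion dollars

Each contributed unit returns 5.5/7 = 0.7857 to its contributor — below 1 — so contributing 0 is dominant for every player. At the Nash equilibrium everyone keeps their 44, and the group total is 7 × 44 = 308.
Each contributed unit returns 5.500 to the group as a whole (0.7857 to each of 7 players), which exceeds 1, so the social optimum is full contribution: group total = 5.500 × 308 = 1694.00.
Efficiency loss = 1694.00 − 308 = 1386.00.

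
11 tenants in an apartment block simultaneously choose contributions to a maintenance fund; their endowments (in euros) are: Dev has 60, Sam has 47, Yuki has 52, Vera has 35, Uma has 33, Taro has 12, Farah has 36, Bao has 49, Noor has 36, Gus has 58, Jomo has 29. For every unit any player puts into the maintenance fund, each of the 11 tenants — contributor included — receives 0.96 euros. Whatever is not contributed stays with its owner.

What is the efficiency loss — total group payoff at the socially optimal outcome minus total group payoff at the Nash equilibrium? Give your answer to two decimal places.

4273.32 euros

The private return per contributed unit is 0.96 < 1 for everyone, so the Nash equilibrium is zero contribution and the group total is Σ E_j = 60 + 47 + 52 + 35 + 33 + 12 + 36 + 49 + 36 + 58 + 29 = 447.
Each contributed unit returns 10.560 to the group, so the social optimum is full contribution by everyone: group total = 10.560 × 447 = 4720.32.
Efficiency loss = (10.560 − 1) × 447 = 4273.32.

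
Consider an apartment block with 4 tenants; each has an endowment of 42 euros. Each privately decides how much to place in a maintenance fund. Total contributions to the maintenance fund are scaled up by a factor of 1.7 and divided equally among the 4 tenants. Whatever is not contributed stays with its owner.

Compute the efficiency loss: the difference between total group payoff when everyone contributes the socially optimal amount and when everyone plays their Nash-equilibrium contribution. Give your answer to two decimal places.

117.60 euros

Each contributed unit returns 1.7/4 = 0.4250 to its contributor — below 1 — so contributing 0 is dominant for every player. At the Nash equilibrium everyone keeps their 42, and the group total is 4 × 42 = 168.
Each contributed unit returns 1.700 to the group as a whole (0.4250 to each of 4 players), which exceeds 1, so the social optimum is full contribution: group total = 1.700 × 168 = 285.60.
Efficiency loss = 285.60 − 168 = 117.60.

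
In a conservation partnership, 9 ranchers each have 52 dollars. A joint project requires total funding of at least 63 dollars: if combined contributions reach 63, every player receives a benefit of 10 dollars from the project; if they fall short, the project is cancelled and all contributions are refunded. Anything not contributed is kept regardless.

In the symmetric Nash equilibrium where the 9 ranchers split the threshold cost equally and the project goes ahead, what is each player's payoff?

Equal share of the threshold: 63/9 = 7.
At this profile no one gains by cutting their contribution: any cut drops the total below 63, the project is cancelled, contributions are refunded, and the deviator ends with 52, which is less than 52 − 7 + 10 = 55. Contributing more than 7 just wastes the excess. So contributing exactly 7 is a best response.
Each player's payoff: 52 − 7 + 10 = 55.

55 dollars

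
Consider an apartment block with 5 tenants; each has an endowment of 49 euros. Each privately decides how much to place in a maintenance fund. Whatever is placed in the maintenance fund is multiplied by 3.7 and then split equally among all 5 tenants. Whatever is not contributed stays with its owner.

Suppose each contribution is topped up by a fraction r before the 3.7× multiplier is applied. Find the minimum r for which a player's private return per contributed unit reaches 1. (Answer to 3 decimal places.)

0.351

With matching at rate r, one contributed unit becomes (1 + r) in the maintenance fund and returns 3.7 × (1 + r) / 5 to the contributor.
Setting this equal to 1: 1 + r = 5/3.7 = 1.3514.
So the minimum matching rate is r = 1.3514 − 1 = 0.351.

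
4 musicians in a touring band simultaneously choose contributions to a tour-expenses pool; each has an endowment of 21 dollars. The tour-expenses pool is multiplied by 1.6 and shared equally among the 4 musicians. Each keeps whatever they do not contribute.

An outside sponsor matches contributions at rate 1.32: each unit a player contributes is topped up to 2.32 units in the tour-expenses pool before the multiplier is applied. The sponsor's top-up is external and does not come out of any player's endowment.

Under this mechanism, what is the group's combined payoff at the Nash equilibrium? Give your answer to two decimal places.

Even with the mechanism, each unit contributed returns only 1.6 × 2.32 / 4 = 0.9280 per unit of net cost, so contributing nothing is still dominant.
Everyone keeps their endowment and the group total is 4 × 21 = 84.

84.00 dollars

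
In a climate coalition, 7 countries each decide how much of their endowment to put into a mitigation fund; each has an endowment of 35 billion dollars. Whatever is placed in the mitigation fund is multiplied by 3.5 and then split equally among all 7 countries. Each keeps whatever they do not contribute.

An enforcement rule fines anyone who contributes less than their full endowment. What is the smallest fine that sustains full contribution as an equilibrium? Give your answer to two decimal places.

17.50 billion dollars

Given the others contribute fully, the best deviation is to contribute 0 (any partial contribution still incurs the fine and gives up units whose private return 0.5000 is below 1).
Deviating from 35 to 0 saves 35 billion dollars but forfeits the deviator's share of the drop in the mitigation fund: 3.5/7 × 35 = 17.50.
So the deviation gain is 35 − 17.50 = 17.50, and the fine must be at least 17.50 billion dollars to wipe it out.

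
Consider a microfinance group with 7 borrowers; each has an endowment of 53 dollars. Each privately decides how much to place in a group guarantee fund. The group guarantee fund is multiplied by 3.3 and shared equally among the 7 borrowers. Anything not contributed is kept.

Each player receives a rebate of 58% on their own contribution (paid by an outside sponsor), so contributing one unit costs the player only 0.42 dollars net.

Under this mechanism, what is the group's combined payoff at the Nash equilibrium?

1439.48 dollars

The effective private return per unit is now (3.3/7) / 0.42 = 1.1224 > 1, so every player's dominant strategy flips to full contribution.
So the Nash equilibrium is full contribution by all 7; the group earns 7 × (53 × 0.58 + 3.3 × 53) = 1439.48.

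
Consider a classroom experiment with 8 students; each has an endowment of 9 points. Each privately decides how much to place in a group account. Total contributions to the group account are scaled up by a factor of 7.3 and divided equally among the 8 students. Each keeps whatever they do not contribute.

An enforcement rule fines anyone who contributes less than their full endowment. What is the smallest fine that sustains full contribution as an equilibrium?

0.79 points

Given the others contribute fully, the best deviation is to contribute 0 (any partial contribution still incurs the fine and gives up units whose private return 0.9125 is below 1).
Deviating from 9 to 0 saves 9 points but forfeits the deviator's share of the drop in the group account: 7.3/8 × 9 = 8.21.
So the deviation gain is 9 − 8.21 = 0.79, and the fine must be at least 0.79 points to wipe it out.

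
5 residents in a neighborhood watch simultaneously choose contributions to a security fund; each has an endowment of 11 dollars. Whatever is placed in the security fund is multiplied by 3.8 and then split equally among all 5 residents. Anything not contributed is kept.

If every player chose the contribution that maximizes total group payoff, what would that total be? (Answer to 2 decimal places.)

Each contributed unit returns 3.800 to the group as a whole (0.7600 to each of 5 players), which exceeds 1, so the social optimum is full contribution: group total = 3.800 × 55 = 209.00.

209.00 dollars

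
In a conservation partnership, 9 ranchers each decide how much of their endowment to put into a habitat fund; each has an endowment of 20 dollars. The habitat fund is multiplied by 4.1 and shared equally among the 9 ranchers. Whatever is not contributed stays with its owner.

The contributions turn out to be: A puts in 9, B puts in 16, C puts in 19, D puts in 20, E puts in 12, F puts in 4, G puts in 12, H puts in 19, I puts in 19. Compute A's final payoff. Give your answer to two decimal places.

Total contributed: 9 + 16 + 19 + 20 + 12 + 4 + 12 + 19 + 19 = 130.
Each receives 4.1 × 130 / 9 = 59.22 from the habitat fund.
A keeps 20 − 9 = 11, so A's payoff is 11 + 59.22 = 70.22.

70.22 dollars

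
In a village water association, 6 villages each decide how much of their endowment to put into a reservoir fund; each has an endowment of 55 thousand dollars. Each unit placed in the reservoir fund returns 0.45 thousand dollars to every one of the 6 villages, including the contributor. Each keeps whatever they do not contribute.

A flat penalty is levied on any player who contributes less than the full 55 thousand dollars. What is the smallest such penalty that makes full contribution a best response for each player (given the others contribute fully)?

Given the others contribute fully, the best deviation is to contribute 0 (any partial contribution still incurs the fine and gives up units whose private return 0.45 is below 1).
Deviating from 55 to 0 saves 55 thousand dollars but forfeits the deviator's share of the drop in the reservoir fund: 0.45 × 55 = 24.75.
So the deviation gain is 55 − 24.75 = 30.25, and the fine must be at least 30.25 thousand dollars to wipe it out.

30.25 thousand dollars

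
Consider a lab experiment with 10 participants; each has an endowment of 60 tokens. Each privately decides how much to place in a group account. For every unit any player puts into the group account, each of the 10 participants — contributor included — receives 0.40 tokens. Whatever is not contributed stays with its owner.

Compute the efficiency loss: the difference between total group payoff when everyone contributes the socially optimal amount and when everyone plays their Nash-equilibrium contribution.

The private return per contributed unit is 0.40 < 1, so contributing 0 is dominant for every player. At the Nash equilibrium everyone keeps their 60, and the group total is 10 × 60 = 600.
Each contributed unit returns 4.000 to the group as a whole (0.40 to each of 10 players), which exceeds 1, so the social optimum is full contribution: group total = 4.000 × 600 = 2400.00.
Efficiency loss = 2400.00 − 600 = 1800.00.

1800.00 tokens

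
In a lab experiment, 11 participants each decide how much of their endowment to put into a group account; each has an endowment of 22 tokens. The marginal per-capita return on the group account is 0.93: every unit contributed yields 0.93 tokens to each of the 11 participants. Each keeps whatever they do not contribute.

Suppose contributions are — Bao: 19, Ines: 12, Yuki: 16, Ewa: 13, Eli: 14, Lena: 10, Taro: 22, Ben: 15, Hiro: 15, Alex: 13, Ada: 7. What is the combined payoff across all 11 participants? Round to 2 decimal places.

1681.88 tokens

Total contributed: 19 + 12 + 16 + 13 + 14 + 10 + 22 + 15 + 15 + 13 + 7 = 156; total kept: 11 × 22 − 156 = 86.
The group account pays out 0.93 × 11 × 156 = 1595.88 in aggregate.
Group total = 86 + 1595.88 = 1681.88.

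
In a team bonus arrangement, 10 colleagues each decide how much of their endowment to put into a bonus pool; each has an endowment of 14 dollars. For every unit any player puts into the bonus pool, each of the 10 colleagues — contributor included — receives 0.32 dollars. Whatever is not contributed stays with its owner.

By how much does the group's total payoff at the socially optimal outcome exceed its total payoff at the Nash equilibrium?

308.00 dollars

The private return per contributed unit is 0.32 < 1, so contributing 0 is dominant for every player. At the Nash equilibrium everyone keeps their 14, and the group total is 10 × 14 = 140.
Each contributed unit returns 3.200 to the group as a whole (0.32 to each of 10 players), which exceeds 1, so the social optimum is full contribution: group total = 3.200 × 140 = 448.00.
Efficiency loss = 448.00 − 140 = 308.00.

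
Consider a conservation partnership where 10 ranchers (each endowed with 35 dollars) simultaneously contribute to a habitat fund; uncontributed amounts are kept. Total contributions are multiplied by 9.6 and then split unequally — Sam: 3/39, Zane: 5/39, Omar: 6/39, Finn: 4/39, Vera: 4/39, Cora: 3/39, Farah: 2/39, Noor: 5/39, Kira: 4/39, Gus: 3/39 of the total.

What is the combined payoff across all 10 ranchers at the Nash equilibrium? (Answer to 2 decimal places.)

1253.00 dollars

For player j, contributing a unit is worthwhile iff 9.6 × (j's share) ≥ 1, i.e. iff j's share is at least 0.1042.
The shares above 0.1042 belong to Zane, Omar and Noor, contributing 35 each; the remaining 7 contribute 0. Total contributed: 105.
The habitat fund pays out 9.6 × 105 = 1008.00 in total (split across the unequal shares, but the aggregate is all that matters for the group sum).
The 7 free-riders keep 35 each, adding 245. Group total = 245 + 1008.00 = 1253.00.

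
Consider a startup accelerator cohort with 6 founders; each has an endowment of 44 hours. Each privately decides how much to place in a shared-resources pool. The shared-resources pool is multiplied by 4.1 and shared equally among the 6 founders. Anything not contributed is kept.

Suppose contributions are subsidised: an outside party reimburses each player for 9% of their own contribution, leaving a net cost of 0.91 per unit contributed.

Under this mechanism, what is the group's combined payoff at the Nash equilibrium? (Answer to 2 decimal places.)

The effective private return is (4.1/6) / 0.91 = 0.7509, which is still under 1, so the mechanism doesn't change anyone's dominant strategy: zero contribution.
At the Nash equilibrium no one contributes; group total payoff = 6 × 44 = 264.

264.00 hours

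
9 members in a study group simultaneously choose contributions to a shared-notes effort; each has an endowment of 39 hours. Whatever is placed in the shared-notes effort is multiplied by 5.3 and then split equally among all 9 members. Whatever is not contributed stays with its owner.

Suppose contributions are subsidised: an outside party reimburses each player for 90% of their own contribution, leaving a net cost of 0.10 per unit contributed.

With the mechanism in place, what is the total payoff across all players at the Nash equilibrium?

2176.20 hours

The effective private return per unit is now (5.3/9) / 0.10 = 5.8889 > 1, so every player's dominant strategy flips to full contribution.
So the Nash equilibrium is full contribution by all 9; the group earns 9 × (39 × 0.90 + 5.3 × 39) = 2176.20.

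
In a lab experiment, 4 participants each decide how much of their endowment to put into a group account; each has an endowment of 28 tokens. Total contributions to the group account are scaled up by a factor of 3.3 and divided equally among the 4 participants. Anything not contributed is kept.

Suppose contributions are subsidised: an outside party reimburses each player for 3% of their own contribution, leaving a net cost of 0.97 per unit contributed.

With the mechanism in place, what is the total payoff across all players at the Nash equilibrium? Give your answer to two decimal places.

Even with the mechanism, each unit contributed returns only (3.3/4) / 0.97 = 0.8505 per unit of net cost, so contributing nothing is still dominant.
Everyone keeps their endowment and the group total is 4 × 28 = 112.

112.00 tokens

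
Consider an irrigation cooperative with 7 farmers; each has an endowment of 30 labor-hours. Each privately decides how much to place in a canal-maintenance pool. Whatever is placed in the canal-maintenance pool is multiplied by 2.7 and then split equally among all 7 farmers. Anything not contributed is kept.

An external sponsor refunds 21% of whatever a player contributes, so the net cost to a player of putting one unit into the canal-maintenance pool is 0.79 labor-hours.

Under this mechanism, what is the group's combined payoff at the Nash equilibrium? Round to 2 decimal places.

Even with the mechanism, each unit contributed returns only (2.7/7) / 0.79 = 0.4882 per unit of net cost, so contributing nothing is still dominant.
At the Nash equilibrium no one contributes; group total payoff = 7 × 30 = 210.

210.00 labor-hours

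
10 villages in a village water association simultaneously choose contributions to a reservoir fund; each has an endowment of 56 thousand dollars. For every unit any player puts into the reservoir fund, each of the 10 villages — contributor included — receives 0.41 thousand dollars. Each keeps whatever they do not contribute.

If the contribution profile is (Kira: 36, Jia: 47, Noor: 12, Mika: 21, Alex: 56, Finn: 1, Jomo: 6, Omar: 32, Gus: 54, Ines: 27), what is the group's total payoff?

1465.20 thousand dollars

Total contributed: 36 + 47 + 12 + 21 + 56 + 1 + 6 + 32 + 54 + 27 = 292; total kept: 10 × 56 − 292 = 268.
The reservoir fund pays out 0.41 × 10 × 292 = 1197.20 in aggregate.
Group total = 268 + 1197.20 = 1465.20.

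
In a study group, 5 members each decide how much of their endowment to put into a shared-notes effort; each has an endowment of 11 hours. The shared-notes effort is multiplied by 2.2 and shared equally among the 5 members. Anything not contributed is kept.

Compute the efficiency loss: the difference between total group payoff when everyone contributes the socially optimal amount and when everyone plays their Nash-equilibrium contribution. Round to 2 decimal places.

Each contributed unit returns 2.2/5 = 0.4400 to its contributor — below 1 — so contributing 0 is dominant for every player. At the Nash equilibrium everyone keeps their 11, and the group total is 5 × 11 = 55.
Each contributed unit returns 2.200 to the group as a whole (0.4400 to each of 5 players), which exceeds 1, so the social optimum is full contribution: group total = 2.200 × 55 = 121.00.
Efficiency loss = 121.00 − 55 = 66.00.

66.00 hours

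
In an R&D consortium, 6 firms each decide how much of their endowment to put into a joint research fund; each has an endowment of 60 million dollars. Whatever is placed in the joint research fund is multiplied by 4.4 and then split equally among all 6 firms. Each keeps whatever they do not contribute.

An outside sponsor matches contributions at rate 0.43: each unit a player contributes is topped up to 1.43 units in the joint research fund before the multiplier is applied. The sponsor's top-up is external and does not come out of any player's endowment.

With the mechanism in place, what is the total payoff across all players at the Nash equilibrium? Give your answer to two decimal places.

Under the mechanism each unit contributed yields 4.4 × 1.43 / 6 = 1.0487 back to its contributor per unit of net cost, which exceeds 1, making full contribution the dominant choice for everyone.
So the Nash equilibrium is full contribution by all 6; the group earns 4.4 × 1.43 × 360 = 2265.12.

2265.12 million dollars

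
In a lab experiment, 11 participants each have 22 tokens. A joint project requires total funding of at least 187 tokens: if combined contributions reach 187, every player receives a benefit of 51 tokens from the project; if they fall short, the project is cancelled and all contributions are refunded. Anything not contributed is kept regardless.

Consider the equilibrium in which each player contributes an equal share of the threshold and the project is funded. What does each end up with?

56 tokens

Equal share of the threshold: 187/11 = 17.
At this profile no one gains by cutting their contribution: any cut drops the total below 187, the project is cancelled, contributions are refunded, and the deviator ends with 22, which is less than 22 − 17 + 51 = 56. Contributing more than 17 just wastes the excess. So contributing exactly 17 is a best response.
Each player's payoff: 22 − 17 + 51 = 56.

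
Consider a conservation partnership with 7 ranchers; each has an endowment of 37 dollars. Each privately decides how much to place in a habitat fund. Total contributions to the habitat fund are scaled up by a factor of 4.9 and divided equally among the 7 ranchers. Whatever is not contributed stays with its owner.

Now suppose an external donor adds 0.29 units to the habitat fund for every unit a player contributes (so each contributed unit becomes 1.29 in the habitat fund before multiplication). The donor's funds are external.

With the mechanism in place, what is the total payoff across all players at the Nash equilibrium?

259.00 dollars

Even with the mechanism, each unit contributed returns only 4.9 × 1.29 / 7 = 0.9030 per unit of net cost, so contributing nothing is still dominant.
Everyone keeps their endowment and the group total is 7 × 37 = 259.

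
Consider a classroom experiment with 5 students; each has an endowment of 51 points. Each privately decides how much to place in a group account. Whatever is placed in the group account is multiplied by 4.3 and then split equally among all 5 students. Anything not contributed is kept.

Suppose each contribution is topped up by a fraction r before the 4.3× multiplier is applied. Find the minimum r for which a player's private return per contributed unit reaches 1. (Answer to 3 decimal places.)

0.163

With matching at rate r, one contributed unit becomes (1 + r) in the group account and returns 4.3 × (1 + r) / 5 to the contributor.
Setting this equal to 1: 1 + r = 5/4.3 = 1.1628.
So the minimum matching rate is r = 1.1628 − 1 = 0.163.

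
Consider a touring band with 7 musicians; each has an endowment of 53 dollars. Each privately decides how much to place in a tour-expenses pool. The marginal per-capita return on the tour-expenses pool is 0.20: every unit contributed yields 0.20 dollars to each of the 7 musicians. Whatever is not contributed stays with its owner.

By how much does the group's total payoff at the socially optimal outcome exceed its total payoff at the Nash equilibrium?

148.40 dollars

The private return per contributed unit is 0.20 < 1, so contributing 0 is dominant for every player. At the Nash equilibrium everyone keeps their 53, and the group total is 7 × 53 = 371.
Each contributed unit returns 1.400 to the group as a whole (0.20 to each of 7 players), which exceeds 1, so the social optimum is full contribution: group total = 1.400 × 371 = 519.40.
Efficiency loss = 519.40 − 371 = 148.40.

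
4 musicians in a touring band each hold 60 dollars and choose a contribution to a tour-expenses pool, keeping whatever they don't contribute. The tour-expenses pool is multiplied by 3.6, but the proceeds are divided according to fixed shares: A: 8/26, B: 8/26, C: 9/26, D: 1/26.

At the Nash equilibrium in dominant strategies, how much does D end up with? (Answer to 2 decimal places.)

84.92 dollars

For player j, contributing a unit is worthwhile iff 3.6 × (j's share) ≥ 1, i.e. iff j's share is at least 0.2778.
A, B and C are above the threshold, contributing 60 each; the remaining 1 contribute 0. Total contributed: 180.
D keeps 60 and receives 3.6 × 180 × 1/26 = 24.92 from the tour-expenses pool, for a payoff of 84.92.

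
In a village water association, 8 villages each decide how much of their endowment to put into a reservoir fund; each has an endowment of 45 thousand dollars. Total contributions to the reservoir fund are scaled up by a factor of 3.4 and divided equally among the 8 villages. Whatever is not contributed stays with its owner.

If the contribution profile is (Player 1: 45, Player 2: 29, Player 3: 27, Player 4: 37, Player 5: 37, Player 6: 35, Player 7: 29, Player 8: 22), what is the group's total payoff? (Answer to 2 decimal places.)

986.40 thousand dollars

Total contributed: 45 + 29 + 27 + 37 + 37 + 35 + 29 + 22 = 261; total kept: 8 × 45 − 261 = 99.
The reservoir fund pays out 3.4 × 261 = 887.40 in aggregate.
Group total = 99 + 887.40 = 986.40.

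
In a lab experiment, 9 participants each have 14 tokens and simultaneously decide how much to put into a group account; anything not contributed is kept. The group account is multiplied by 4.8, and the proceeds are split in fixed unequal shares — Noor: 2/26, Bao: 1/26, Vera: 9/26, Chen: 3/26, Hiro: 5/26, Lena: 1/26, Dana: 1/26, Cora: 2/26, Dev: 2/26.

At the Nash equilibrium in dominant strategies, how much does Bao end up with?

Each unit j contributes comes back to j as 4.8 × (j's share), so j prefers to contribute only if that share exceeds 1/4.8 = 0.2083; otherwise keeping the unit dominates.
Vera alone (share 9/26) is above the threshold, contributing 14; the remaining 8 contribute 0. Total contributed: 14.
Bao keeps 14 and receives 4.8 × 14 × 1/26 = 2.58 from the group account, for a payoff of 16.58.

16.58 tokens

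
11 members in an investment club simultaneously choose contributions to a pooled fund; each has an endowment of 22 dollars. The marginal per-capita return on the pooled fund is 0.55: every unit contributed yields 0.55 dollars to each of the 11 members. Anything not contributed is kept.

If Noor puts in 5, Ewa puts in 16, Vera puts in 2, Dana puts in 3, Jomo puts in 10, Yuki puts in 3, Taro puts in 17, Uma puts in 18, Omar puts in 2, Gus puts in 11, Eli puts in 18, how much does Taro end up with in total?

Total contributed: 5 + 16 + 2 + 3 + 10 + 3 + 17 + 18 + 2 + 11 + 18 = 105.
Each receives 0.55 × 105 = 57.75 from the pooled fund.
Taro keeps 22 − 17 = 5, so Taro's payoff is 5 + 57.75 = 62.75.

62.75 dollars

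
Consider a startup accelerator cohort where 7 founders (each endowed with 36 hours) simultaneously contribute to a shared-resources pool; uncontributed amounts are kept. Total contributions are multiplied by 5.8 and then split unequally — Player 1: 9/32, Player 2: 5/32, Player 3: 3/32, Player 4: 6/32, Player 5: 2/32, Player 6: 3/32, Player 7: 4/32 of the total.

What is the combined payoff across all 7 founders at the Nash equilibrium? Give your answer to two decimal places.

For player j, contributing a unit is worthwhile iff 5.8 × (j's share) ≥ 1, i.e. iff j's share is at least 0.1724.
Player 1 and Player 4 are above the threshold, contributing 36 each; the remaining 5 contribute 0. Total contributed: 72.
The shared-resources pool pays out 5.8 × 72 = 417.60 in total (split across the unequal shares, but the aggregate is all that matters for the group sum).
The 5 free-riders keep 36 each, adding 180. Group total = 180 + 417.60 = 597.60.

597.60 hours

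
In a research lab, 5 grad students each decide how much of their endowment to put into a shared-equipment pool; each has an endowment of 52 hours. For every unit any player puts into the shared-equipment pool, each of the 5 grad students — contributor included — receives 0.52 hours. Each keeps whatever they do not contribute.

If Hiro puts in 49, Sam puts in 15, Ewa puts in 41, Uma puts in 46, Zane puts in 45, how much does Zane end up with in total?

108.92 hours

Total contributed: 49 + 15 + 41 + 46 + 45 = 196.
Each receives 0.52 × 196 = 101.92 from the shared-equipment pool.
Zane keeps 52 − 45 = 7, so Zane's payoff is 7 + 101.92 = 108.92.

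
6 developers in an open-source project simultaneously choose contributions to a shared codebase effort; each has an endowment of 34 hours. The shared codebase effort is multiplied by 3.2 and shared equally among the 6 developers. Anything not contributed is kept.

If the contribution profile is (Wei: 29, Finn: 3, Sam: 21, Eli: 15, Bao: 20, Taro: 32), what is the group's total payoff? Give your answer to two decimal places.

468.00 hours

Total contributed: 29 + 3 + 21 + 15 + 20 + 32 = 120; total kept: 6 × 34 − 120 = 84.
The shared codebase effort pays out 3.2 × 120 = 384.00 in aggregate.
Group total = 84 + 384.00 = 468.00.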